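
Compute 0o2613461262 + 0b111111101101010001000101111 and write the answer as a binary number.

0b11110001001010000010011100001

0o2613461262 = 0b10110001011100110001010110010 in binary.
Add column by column in base 2, right to left:
  0+1 = 1
  1+1 = 0 carry 1
  0+1+1 = 0 carry 1
  0+1+1 = 0 carry 1
  1+0+1 = 0 carry 1
  1+1+1 = 1 carry 1
  0+0+1 = 1
  1+0 = 1
  0+0 = 0
  1+1 = 0 carry 1
  0+0+1 = 1
  0+0 = 0
  0+0 = 0
  1+1 = 0 carry 1
  1+0+1 = 0 carry 1
  0+1+1 = 0 carry 1
  0+0+1 = 1
  1+1 = 0 carry 1
  1+1+1 = 1 carry 1
  1+0+1 = 0 carry 1
  0+1+1 = 0 carry 1
  1+1+1 = 1 carry 1
  0+1+1 = 0 carry 1
  0+1+1 = 0 carry 1
  0+1+1 = 0 carry 1
  1+1+1 = 1 carry 1
  1+1+1 = 1 carry 1
  0+0+1 = 1
  1+0 = 1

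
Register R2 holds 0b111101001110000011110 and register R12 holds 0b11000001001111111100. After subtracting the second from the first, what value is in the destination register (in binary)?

Subtract column by column in base 2:
  0-0 → 0
  1-0 → 1
  1-1 → 0
  1-1 → 0
  1-1 → 0
  0-1 → 1 (borrow)
  0-1-1 → 0 (borrow)
  0-1-1 → 0 (borrow)
  0-1-1 → 0 (borrow)
  0-1-1 → 0 (borrow)
  1-0-1 → 0
  1-0 → 1
  1-1 → 0
  0-0 → 0
  0-0 → 0
  1-0 → 1
  0-0 → 0
  1-0 → 1
  1-1 → 0
  1-1 → 0
  1-0 → 1

0b100101000100000100010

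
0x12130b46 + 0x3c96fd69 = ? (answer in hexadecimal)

0x4eaa08af

Add column by column in base 16, right to left:
  6+9 = f
  4+6 = a
  b+d = 8 carry 1
  0+f+1 = 0 carry 1
  3+6+1 = a
  1+9 = a
  2+c = e
  1+3 = 4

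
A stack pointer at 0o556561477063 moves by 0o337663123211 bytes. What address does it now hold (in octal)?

Add column by column in base 8, right to left:
  3+1 = 4
  6+1 = 7
  0+2 = 2
  7+3 = 2 carry 1
  7+2+1 = 2 carry 1
  4+1+1 = 6
  1+3 = 4
  6+6 = 4 carry 1
  5+6+1 = 4 carry 1
  6+7+1 = 6 carry 1
  5+3+1 = 1 carry 1
  5+3+1 = 1 carry 1
  final carry 1

0o1116444622274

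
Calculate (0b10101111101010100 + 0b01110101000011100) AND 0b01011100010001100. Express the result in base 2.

Add column by column in base 2, right to left:
  0+0 = 0
  0+0 = 0
  1+1 = 0 carry 1
  0+1+1 = 0 carry 1
  1+1+1 = 1 carry 1
  0+0+1 = 1
  1+0 = 1
  0+0 = 0
  1+0 = 1
  1+1 = 0 carry 1
  1+0+1 = 0 carry 1
  1+1+1 = 1 carry 1
  1+0+1 = 0 carry 1
  0+1+1 = 0 carry 1
  1+1+1 = 1 carry 1
  0+1+1 = 0 carry 1
  1+0+1 = 0 carry 1
  final carry 1
Sum = 0b100100100101110000; now AND with 0b01011100010001100:
  100100100101110000
& 001011100010001100
= 000000100000000000

0b100000000000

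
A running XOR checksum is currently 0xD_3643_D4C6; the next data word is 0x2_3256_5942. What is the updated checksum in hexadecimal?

XOR each hex digit independently (no carries):
  D^2=F, 3^3=0, 6^2=4, 4^5=1, 3^6=5, D^5=8, 4^9=D, C^4=8, 6^2=4

0xF04158D84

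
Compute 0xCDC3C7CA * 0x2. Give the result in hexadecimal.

Multiply each base-16 digit by 2, carrying:
  A×2 = 20 → write 4 carry 1
  C×2+1 = 25 → write 9 carry 1
  7×2+1 = 15 → write F
  C×2 = 24 → write 8 carry 1
  3×2+1 = 7 → write 7
  C×2 = 24 → write 8 carry 1
  D×2+1 = 27 → write B carry 1
  C×2+1 = 25 → write 9 carry 1
  remaining carry: 1

0x19B878F94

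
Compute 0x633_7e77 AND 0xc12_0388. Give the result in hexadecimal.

AND each hex digit independently (no carries):
  6&c=4, 3&1=1, 3&2=2, 7&0=0, e&3=2, 7&8=0, 7&8=0

0x4120200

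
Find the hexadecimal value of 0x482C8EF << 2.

0x120B23BC

2 bits is not a whole number of base-16 digits; in binary: 100100000101100100011101111 << 2 = 10010000010110010001110111100.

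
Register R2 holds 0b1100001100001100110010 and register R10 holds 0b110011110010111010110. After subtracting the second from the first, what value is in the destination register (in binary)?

0b101101101110101011100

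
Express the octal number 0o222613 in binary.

Each octal digit is 3 bits: 2=010 2=010 2=010 6=110 1=001 3=011.

0b10010010110001011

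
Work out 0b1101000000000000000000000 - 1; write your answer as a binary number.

0b1100111111111111111111111

The trailing 21 digits are 0, so subtracting 1 borrows through: they become 1 and the next digit up decrements.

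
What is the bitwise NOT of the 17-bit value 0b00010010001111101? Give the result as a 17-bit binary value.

0b11101101110000010

Invert each bit: 00010010001111101 → 11101101110000010.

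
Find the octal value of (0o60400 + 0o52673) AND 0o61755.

0o21251

Add column by column in base 8, right to left:
  0+3 = 3
  0+7 = 7
  4+6 = 2 carry 1
  0+2+1 = 3
  6+5 = 3 carry 1
  final carry 1
Sum = 0o133273; now AND with 0o61755:
  1&0=0, 3&6=2, 3&1=1, 2&7=2, 7&5=5, 3&5=1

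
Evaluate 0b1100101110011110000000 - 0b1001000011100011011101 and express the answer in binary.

0b11101010111010100011

Subtract column by column in base 2:
  0-1 → 1 (borrow)
  0-0-1 → 1 (borrow)
  0-1-1 → 0 (borrow)
  0-1-1 → 0 (borrow)
  0-1-1 → 0 (borrow)
  0-0-1 → 1 (borrow)
  0-1-1 → 0 (borrow)
  1-1-1 → 1 (borrow)
  1-0-1 → 0
  1-0 → 1
  1-0 → 1
  0-1 → 1 (borrow)
  0-1-1 → 0 (borrow)
  1-1-1 → 1 (borrow)
  1-0-1 → 0
  1-0 → 1
  0-0 → 0
  1-0 → 1
  0-1 → 1 (borrow)
  0-0-1 → 1 (borrow)
  1-0-1 → 0
  1-1 → 0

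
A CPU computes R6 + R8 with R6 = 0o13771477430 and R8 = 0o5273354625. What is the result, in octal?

Add column by column in base 8, right to left:
  0+5 = 5
  3+2 = 5
  4+6 = 2 carry 1
  7+4+1 = 4 carry 1
  7+5+1 = 5 carry 1
  4+3+1 = 0 carry 1
  1+3+1 = 5
  7+7 = 6 carry 1
  7+2+1 = 2 carry 1
  3+5+1 = 1 carry 1
  1+0+1 = 2

0o21265054255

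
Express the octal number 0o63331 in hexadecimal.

0x66d9

Each octal digit is 3 bits: 6=110 3=011 3=011 3=011 1=001.
Group the bits into nibbles: 0110 0110 1101 1001 → 66d9.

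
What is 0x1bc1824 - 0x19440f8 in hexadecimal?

0x27d72c

Subtract column by column in base 16:
  4-8 → c (borrow)
  2-f-1 → 2 (borrow)
  8-0-1 → 7
  1-4 → d (borrow)
  c-4-1 → 7
  b-9 → 2
  1-1 → 0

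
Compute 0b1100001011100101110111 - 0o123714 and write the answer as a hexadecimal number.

0x3011AB

0b1100001011100101110111 = 0x30B977 in hexadecimal.
0o123714 = 0xA7CC in hexadecimal.
Subtract column by column in base 16:
  7-C → B (borrow)
  7-C-1 → A (borrow)
  9-7-1 → 1
  B-A → 1
  0-0 → 0
  3-0 → 3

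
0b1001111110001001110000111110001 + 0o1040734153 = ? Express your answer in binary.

0b1011000010010001001101001011100

0o1040734153 = 0b1000100000111011100001101011 in binary.
Add column by column in base 2, right to left:
  1+1 = 0 carry 1
  0+1+1 = 0 carry 1
  0+0+1 = 1
  0+1 = 1
  1+0 = 1
  1+1 = 0 carry 1
  1+1+1 = 1 carry 1
  1+0+1 = 0 carry 1
  1+0+1 = 0 carry 1
  0+0+1 = 1
  0+0 = 0
  0+1 = 1
  0+1 = 1
  1+1 = 0 carry 1
  1+0+1 = 0 carry 1
  1+1+1 = 1 carry 1
  0+1+1 = 0 carry 1
  0+1+1 = 0 carry 1
  1+0+1 = 0 carry 1
  0+0+1 = 1
  0+0 = 0
  0+0 = 0
  1+0 = 1
  1+1 = 0 carry 1
  1+0+1 = 0 carry 1
  1+0+1 = 0 carry 1
  1+0+1 = 0 carry 1
  1+1+1 = 1 carry 1
  0+0+1 = 1
  0+0 = 0
  1+0 = 1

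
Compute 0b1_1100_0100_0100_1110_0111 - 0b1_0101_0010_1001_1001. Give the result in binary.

Subtract column by column in base 2:
  1-1 → 0
  1-0 → 1
  1-0 → 1
  0-1 → 1 (borrow)
  0-1-1 → 0 (borrow)
  1-0-1 → 0
  1-0 → 1
  1-1 → 0
  0-0 → 0
  0-1 → 1 (borrow)
  1-0-1 → 0
  0-0 → 0
  0-1 → 1 (borrow)
  0-0-1 → 1 (borrow)
  1-1-1 → 1 (borrow)
  0-0-1 → 1 (borrow)
  0-1-1 → 0 (borrow)
  0-0-1 → 1 (borrow)
  1-0-1 → 0
  1-0 → 1
  1-0 → 1

0b110101111001001001110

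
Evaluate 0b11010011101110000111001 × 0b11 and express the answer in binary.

0b1001111011001010010101011

Multiply each base-2 digit by 3, carrying:
  1×3 = 3 → write 1 carry 1
  0×3+1 = 1 → write 1
  0×3 = 0 → write 0
  1×3 = 3 → write 1 carry 1
  1×3+1 = 4 → write 0 carry 2
  1×3+2 = 5 → write 1 carry 2
  0×3+2 = 2 → write 0 carry 1
  0×3+1 = 1 → write 1
  0×3 = 0 → write 0
  0×3 = 0 → write 0
  1×3 = 3 → write 1 carry 1
  1×3+1 = 4 → write 0 carry 2
  1×3+2 = 5 → write 1 carry 2
  0×3+2 = 2 → write 0 carry 1
  1×3+1 = 4 → write 0 carry 2
  1×3+2 = 5 → write 1 carry 2
  1×3+2 = 5 → write 1 carry 2
  0×3+2 = 2 → write 0 carry 1
  0×3+1 = 1 → write 1
  1×3 = 3 → write 1 carry 1
  0×3+1 = 1 → write 1
  1×3 = 3 → write 1 carry 1
  1×3+1 = 4 → write 0 carry 2
  remaining carry: 10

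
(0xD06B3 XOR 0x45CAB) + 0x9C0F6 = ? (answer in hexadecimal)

First 0xD06B3 XOR 0x45CAB = 0x95A18.
Add column by column in base 16, right to left:
  8+6 = E
  1+F = 0 carry 1
  A+0+1 = B
  5+C = 1 carry 1
  9+9+1 = 3 carry 1
  final carry 1

0x131B0E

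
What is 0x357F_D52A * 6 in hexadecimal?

Multiply each base-16 digit by 6, carrying:
  A×6 = 60 → write C carry 3
  2×6+3 = 15 → write F
  5×6 = 30 → write E carry 1
  D×6+1 = 79 → write F carry 4
  F×6+4 = 94 → write E carry 5
  7×6+5 = 47 → write F carry 2
  5×6+2 = 32 → write 0 carry 2
  3×6+2 = 20 → write 4 carry 1
  remaining carry: 1

0x140FEFEFC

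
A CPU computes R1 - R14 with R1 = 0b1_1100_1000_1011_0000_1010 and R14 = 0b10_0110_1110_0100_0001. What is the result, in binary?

0b110100001110011001001

Subtract column by column in base 2:
  0-1 → 1 (borrow)
  1-0-1 → 0
  0-0 → 0
  1-0 → 1
  0-0 → 0
  0-0 → 0
  0-1 → 1 (borrow)
  0-0-1 → 1 (borrow)
  1-0-1 → 0
  1-1 → 0
  0-1 → 1 (borrow)
  1-1-1 → 1 (borrow)
  0-0-1 → 1 (borrow)
  0-1-1 → 0 (borrow)
  0-1-1 → 0 (borrow)
  1-0-1 → 0
  0-0 → 0
  0-1 → 1 (borrow)
  1-0-1 → 0
  1-0 → 1
  1-0 → 1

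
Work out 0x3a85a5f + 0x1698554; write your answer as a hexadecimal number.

Add column by column in base 16, right to left:
  f+4 = 3 carry 1
  5+5+1 = b
  a+5 = f
  5+8 = d
  8+9 = 1 carry 1
  a+6+1 = 1 carry 1
  3+1+1 = 5

0x511dfb3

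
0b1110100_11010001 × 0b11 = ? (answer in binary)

Multiply each base-2 digit by 3, carrying:
  1×3 = 3 → write 1 carry 1
  0×3+1 = 1 → write 1
  0×3 = 0 → write 0
  0×3 = 0 → write 0
  1×3 = 3 → write 1 carry 1
  0×3+1 = 1 → write 1
  1×3 = 3 → write 1 carry 1
  1×3+1 = 4 → write 0 carry 2
  0×3+2 = 2 → write 0 carry 1
  0×3+1 = 1 → write 1
  1×3 = 3 → write 1 carry 1
  0×3+1 = 1 → write 1
  1×3 = 3 → write 1 carry 1
  1×3+1 = 4 → write 0 carry 2
  1×3+2 = 5 → write 1 carry 2
  remaining carry: 10

0b10101111001110011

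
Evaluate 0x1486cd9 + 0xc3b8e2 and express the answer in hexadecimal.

Add column by column in base 16, right to left:
  9+2 = b
  d+e = b carry 1
  c+8+1 = 5 carry 1
  6+b+1 = 2 carry 1
  8+3+1 = c
  4+c = 0 carry 1
  1+0+1 = 2

0x20c25bb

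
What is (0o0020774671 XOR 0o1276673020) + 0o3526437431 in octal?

First 0o0020774671 XOR 0o1276673020 = 0o1256107651.
Add column by column in base 8, right to left:
  1+1 = 2
  5+3 = 0 carry 1
  6+4+1 = 3 carry 1
  7+7+1 = 7 carry 1
  0+3+1 = 4
  1+4 = 5
  6+6 = 4 carry 1
  5+2+1 = 0 carry 1
  2+5+1 = 0 carry 1
  1+3+1 = 5

0o5004547302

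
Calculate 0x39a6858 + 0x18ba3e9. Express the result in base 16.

Add column by column in base 16, right to left:
  8+9 = 1 carry 1
  5+e+1 = 4 carry 1
  8+3+1 = c
  6+a = 0 carry 1
  a+b+1 = 6 carry 1
  9+8+1 = 2 carry 1
  3+1+1 = 5

0x5260c41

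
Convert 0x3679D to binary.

0b110110011110011101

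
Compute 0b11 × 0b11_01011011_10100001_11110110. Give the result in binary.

Multiply each base-2 digit by 3, carrying:
  0×3 = 0 → write 0
  1×3 = 3 → write 1 carry 1
  1×3+1 = 4 → write 0 carry 2
  0×3+2 = 2 → write 0 carry 1
  1×3+1 = 4 → write 0 carry 2
  1×3+2 = 5 → write 1 carry 2
  1×3+2 = 5 → write 1 carry 2
  1×3+2 = 5 → write 1 carry 2
  1×3+2 = 5 → write 1 carry 2
  0×3+2 = 2 → write 0 carry 1
  0×3+1 = 1 → write 1
  0×3 = 0 → write 0
  0×3 = 0 → write 0
  1×3 = 3 → write 1 carry 1
  0×3+1 = 1 → write 1
  1×3 = 3 → write 1 carry 1
  1×3+1 = 4 → write 0 carry 2
  1×3+2 = 5 → write 1 carry 2
  0×3+2 = 2 → write 0 carry 1
  1×3+1 = 4 → write 0 carry 2
  1×3+2 = 5 → write 1 carry 2
  0×3+2 = 2 → write 0 carry 1
  1×3+1 = 4 → write 0 carry 2
  0×3+2 = 2 → write 0 carry 1
  1×3+1 = 4 → write 0 carry 2
  1×3+2 = 5 → write 1 carry 2
  remaining carry: 10

0b1010000100101110010111100010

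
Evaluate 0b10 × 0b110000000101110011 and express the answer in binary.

Multiply each base-2 digit by 2, carrying:
  1×2 = 2 → write 0 carry 1
  1×2+1 = 3 → write 1 carry 1
  0×2+1 = 1 → write 1
  0×2 = 0 → write 0
  1×2 = 2 → write 0 carry 1
  1×2+1 = 3 → write 1 carry 1
  1×2+1 = 3 → write 1 carry 1
  0×2+1 = 1 → write 1
  1×2 = 2 → write 0 carry 1
  0×2+1 = 1 → write 1
  0×2 = 0 → write 0
  0×2 = 0 → write 0
  0×2 = 0 → write 0
  0×2 = 0 → write 0
  0×2 = 0 → write 0
  0×2 = 0 → write 0
  1×2 = 2 → write 0 carry 1
  1×2+1 = 3 → write 1 carry 1
  remaining carry: 1

0b1100000001011100110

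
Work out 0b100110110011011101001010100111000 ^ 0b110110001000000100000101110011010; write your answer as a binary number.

XOR bit by bit (1 where the bits differ):
  100110110011011101001010100111000
^ 110110001000000100000101110011010
= 010000111011011001001111010100010

0b010000111011011001001111010100010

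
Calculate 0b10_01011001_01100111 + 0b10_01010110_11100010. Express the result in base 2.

Add column by column in base 2, right to left:
  1+0 = 1
  1+1 = 0 carry 1
  1+0+1 = 0 carry 1
  0+0+1 = 1
  0+0 = 0
  1+1 = 0 carry 1
  1+1+1 = 1 carry 1
  0+1+1 = 0 carry 1
  1+0+1 = 0 carry 1
  0+1+1 = 0 carry 1
  0+1+1 = 0 carry 1
  1+0+1 = 0 carry 1
  1+1+1 = 1 carry 1
  0+0+1 = 1
  1+1 = 0 carry 1
  0+0+1 = 1
  0+0 = 0
  1+1 = 0 carry 1
  final carry 1

0b1001011000001001001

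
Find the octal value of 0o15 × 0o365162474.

Multiply each base-8 digit by 13, carrying:
  4×13 = 52 → write 4 carry 6
  7×13+6 = 97 → write 1 carry 12
  4×13+12 = 64 → write 0 carry 8
  2×13+8 = 34 → write 2 carry 4
  6×13+4 = 82 → write 2 carry 10
  1×13+10 = 23 → write 7 carry 2
  5×13+2 = 67 → write 3 carry 8
  6×13+8 = 86 → write 6 carry 10
  3×13+10 = 49 → write 1 carry 6
  remaining carry: 6

0o6163722014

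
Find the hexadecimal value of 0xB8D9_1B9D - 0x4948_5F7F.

Subtract column by column in base 16:
  D-F → E (borrow)
  9-7-1 → 1
  B-F → C (borrow)
  1-5-1 → B (borrow)
  9-8-1 → 0
  D-4 → 9
  8-9 → F (borrow)
  B-4-1 → 6

0x6F90BC1E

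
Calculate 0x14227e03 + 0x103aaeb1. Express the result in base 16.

0x245d2cb4

Add column by column in base 16, right to left:
  3+1 = 4
  0+b = b
  e+e = c carry 1
  7+a+1 = 2 carry 1
  2+a+1 = d
  2+3 = 5
  4+0 = 4
  1+1 = 2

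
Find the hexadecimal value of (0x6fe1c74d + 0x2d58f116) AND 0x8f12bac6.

0x8d12b842

Add column by column in base 16, right to left:
  d+6 = 3 carry 1
  4+1+1 = 6
  7+1 = 8
  c+f = b carry 1
  1+8+1 = a
  e+5 = 3 carry 1
  f+d+1 = d carry 1
  6+2+1 = 9
Sum = 0x9d3ab863; now AND with 0x8f12bac6:
  9&8=8, d&f=d, 3&1=1, a&2=2, b&b=b, 8&a=8, 6&c=4, 3&6=2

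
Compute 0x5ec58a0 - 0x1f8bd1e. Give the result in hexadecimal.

0x3f39b82

Subtract column by column in base 16:
  0-e → 2 (borrow)
  a-1-1 → 8
  8-d → b (borrow)
  5-b-1 → 9 (borrow)
  c-8-1 → 3
  e-f → f (borrow)
  5-1-1 → 3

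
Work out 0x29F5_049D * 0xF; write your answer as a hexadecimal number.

Multiply each base-16 digit by 15, carrying:
  D×15 = 195 → write 3 carry 12
  9×15+12 = 147 → write 3 carry 9
  4×15+9 = 69 → write 5 carry 4
  0×15+4 = 4 → write 4
  5×15 = 75 → write B carry 4
  F×15+4 = 229 → write 5 carry 14
  9×15+14 = 149 → write 5 carry 9
  2×15+9 = 39 → write 7 carry 2
  remaining carry: 2

0x2755B4533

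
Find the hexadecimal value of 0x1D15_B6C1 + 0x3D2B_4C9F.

0x5A410360

Add column by column in base 16, right to left:
  1+F = 0 carry 1
  C+9+1 = 6 carry 1
  6+C+1 = 3 carry 1
  B+4+1 = 0 carry 1
  5+B+1 = 1 carry 1
  1+2+1 = 4
  D+D = A carry 1
  1+3+1 = 5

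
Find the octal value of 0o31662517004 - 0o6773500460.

0o22667016324

Subtract column by column in base 8:
  4-0 → 4
  0-6 → 2 (borrow)
  0-4-1 → 3 (borrow)
  7-0-1 → 6
  1-0 → 1
  5-5 → 0
  2-3 → 7 (borrow)
  6-7-1 → 6 (borrow)
  6-7-1 → 6 (borrow)
  1-6-1 → 2 (borrow)
  3-0-1 → 2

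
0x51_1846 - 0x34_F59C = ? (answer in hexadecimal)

Subtract column by column in base 16:
  6-C → A (borrow)
  4-9-1 → A (borrow)
  8-5-1 → 2
  1-F → 2 (borrow)
  1-4-1 → C (borrow)
  5-3-1 → 1

0x1C22AA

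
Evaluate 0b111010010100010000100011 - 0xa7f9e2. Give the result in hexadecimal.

0x414a41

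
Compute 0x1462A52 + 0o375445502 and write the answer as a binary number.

0x1462A52 = 0b1010001100010101001010010 in binary.
0o375445502 = 0b11111101100100101101000010 in binary.
Add column by column in base 2, right to left:
  0+0 = 0
  1+1 = 0 carry 1
  0+0+1 = 1
  0+0 = 0
  1+0 = 1
  0+0 = 0
  1+1 = 0 carry 1
  0+0+1 = 1
  0+1 = 1
  1+1 = 0 carry 1
  0+0+1 = 1
  1+1 = 0 carry 1
  0+0+1 = 1
  1+0 = 1
  0+1 = 1
  0+0 = 0
  0+0 = 0
  1+1 = 0 carry 1
  1+1+1 = 1 carry 1
  0+0+1 = 1
  0+1 = 1
  0+1 = 1
  1+1 = 0 carry 1
  0+1+1 = 0 carry 1
  1+1+1 = 1 carry 1
  0+1+1 = 0 carry 1
  final carry 1

0b101001111000111010110010100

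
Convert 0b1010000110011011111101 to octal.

0o12063375

Group the bits in threes: 001 010 000 110 011 011 111 101 → 12063375.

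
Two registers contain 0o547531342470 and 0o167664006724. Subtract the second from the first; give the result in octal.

Subtract column by column in base 8:
  0-4 → 4 (borrow)
  7-2-1 → 4
  4-7 → 5 (borrow)
  2-6-1 → 3 (borrow)
  4-0-1 → 3
  3-0 → 3
  1-4 → 5 (borrow)
  3-6-1 → 4 (borrow)
  5-6-1 → 6 (borrow)
  7-7-1 → 7 (borrow)
  4-6-1 → 5 (borrow)
  5-1-1 → 3

0o357645333544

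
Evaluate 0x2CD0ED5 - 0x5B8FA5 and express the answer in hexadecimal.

0x2717F30

Subtract column by column in base 16:
  5-5 → 0
  D-A → 3
  E-F → F (borrow)
  0-8-1 → 7 (borrow)
  D-B-1 → 1
  C-5 → 7
  2-0 → 2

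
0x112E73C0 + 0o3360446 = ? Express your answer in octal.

0o2117052346

0x112E73C0 = 0o2113471700 in octal.
Add column by column in base 8, right to left:
  0+6 = 6
  0+4 = 4
  7+4 = 3 carry 1
  1+0+1 = 2
  7+6 = 5 carry 1
  4+3+1 = 0 carry 1
  3+3+1 = 7
  1+0 = 1
  1+0 = 1
  2+0 = 2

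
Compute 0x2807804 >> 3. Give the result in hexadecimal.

0x500f00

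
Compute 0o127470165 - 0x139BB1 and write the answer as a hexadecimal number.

0x14AD4C4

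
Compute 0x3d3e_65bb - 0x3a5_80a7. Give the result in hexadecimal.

0x3998e514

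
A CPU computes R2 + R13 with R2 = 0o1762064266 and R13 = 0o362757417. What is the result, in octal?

0o2345043705

Add column by column in base 8, right to left:
  6+7 = 5 carry 1
  6+1+1 = 0 carry 1
  2+4+1 = 7
  4+7 = 3 carry 1
  6+5+1 = 4 carry 1
  0+7+1 = 0 carry 1
  2+2+1 = 5
  6+6 = 4 carry 1
  7+3+1 = 3 carry 1
  1+0+1 = 2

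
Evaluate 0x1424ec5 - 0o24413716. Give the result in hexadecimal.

0o24413716 = 0x5217ce in hexadecimal.
Subtract column by column in base 16:
  5-e → 7 (borrow)
  c-c-1 → f (borrow)
  e-7-1 → 6
  4-1 → 3
  2-2 → 0
  4-5 → f (borrow)
  1-0-1 → 0

0xf036f7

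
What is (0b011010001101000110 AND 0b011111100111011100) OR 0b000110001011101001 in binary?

0b11110001111101101

0b011010001101000110 AND 0b011111100111011100 = 0b011010000101000100.
Then OR with 0b000110001011101001.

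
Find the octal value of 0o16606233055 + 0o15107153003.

0o33715406060

Add column by column in base 8, right to left:
  5+3 = 0 carry 1
  5+0+1 = 6
  0+0 = 0
  3+3 = 6
  3+5 = 0 carry 1
  2+1+1 = 4
  6+7 = 5 carry 1
  0+0+1 = 1
  6+1 = 7
  6+5 = 3 carry 1
  1+1+1 = 3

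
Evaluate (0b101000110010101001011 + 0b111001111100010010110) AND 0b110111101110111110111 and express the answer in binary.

0b100010101110111100001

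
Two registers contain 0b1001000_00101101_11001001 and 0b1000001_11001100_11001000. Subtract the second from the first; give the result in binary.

0b1100110000100000001

Subtract column by column in base 2:
  1-0 → 1
  0-0 → 0
  0-0 → 0
  1-1 → 0
  0-0 → 0
  0-0 → 0
  1-1 → 0
  1-1 → 0
  1-0 → 1
  0-0 → 0
  1-1 → 0
  1-1 → 0
  0-0 → 0
  1-0 → 1
  0-1 → 1 (borrow)
  0-1-1 → 0 (borrow)
  0-1-1 → 0 (borrow)
  0-0-1 → 1 (borrow)
  0-0-1 → 1 (borrow)
  1-0-1 → 0
  0-0 → 0
  0-0 → 0
  1-1 → 0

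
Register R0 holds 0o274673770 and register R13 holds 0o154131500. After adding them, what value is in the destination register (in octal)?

0o451025470

Add column by column in base 8, right to left:
  0+0 = 0
  7+0 = 7
  7+5 = 4 carry 1
  3+1+1 = 5
  7+3 = 2 carry 1
  6+1+1 = 0 carry 1
  4+4+1 = 1 carry 1
  7+5+1 = 5 carry 1
  2+1+1 = 4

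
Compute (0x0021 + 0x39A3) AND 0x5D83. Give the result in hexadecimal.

0x1980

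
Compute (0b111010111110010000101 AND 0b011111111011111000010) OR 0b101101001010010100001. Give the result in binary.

0b111010111110010000101 AND 0b011111111011111000010 = 0b011010111010010000000.
Then OR with 0b101101001010010100001.

0b111111111010010100001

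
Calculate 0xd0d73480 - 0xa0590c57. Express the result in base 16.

0x307e2829

Subtract column by column in base 16:
  0-7 → 9 (borrow)
  8-5-1 → 2
  4-c → 8 (borrow)
  3-0-1 → 2
  7-9 → e (borrow)
  d-5-1 → 7
  0-0 → 0
  d-a → 3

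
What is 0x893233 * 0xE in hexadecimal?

Multiply each base-16 digit by 14, carrying:
  3×14 = 42 → write A carry 2
  3×14+2 = 44 → write C carry 2
  2×14+2 = 30 → write E carry 1
  3×14+1 = 43 → write B carry 2
  9×14+2 = 128 → write 0 carry 8
  8×14+8 = 120 → write 8 carry 7
  remaining carry: 7

0x780BECA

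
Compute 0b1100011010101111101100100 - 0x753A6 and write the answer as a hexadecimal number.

0x1860BBE

0b1100011010101111101100100 = 0x18D5F64 in hexadecimal.
Subtract column by column in base 16:
  4-6 → E (borrow)
  6-A-1 → B (borrow)
  F-3-1 → B
  5-5 → 0
  D-7 → 6
  8-0 → 8
  1-0 → 1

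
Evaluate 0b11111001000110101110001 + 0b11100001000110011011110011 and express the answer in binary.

Add column by column in base 2, right to left:
  1+1 = 0 carry 1
  0+1+1 = 0 carry 1
  0+0+1 = 1
  0+0 = 0
  1+1 = 0 carry 1
  1+1+1 = 1 carry 1
  1+1+1 = 1 carry 1
  0+1+1 = 0 carry 1
  1+0+1 = 0 carry 1
  0+1+1 = 0 carry 1
  1+1+1 = 1 carry 1
  1+0+1 = 0 carry 1
  0+0+1 = 1
  0+1 = 1
  0+1 = 1
  1+0 = 1
  0+0 = 0
  0+0 = 0
  1+1 = 0 carry 1
  1+0+1 = 0 carry 1
  1+0+1 = 0 carry 1
  1+0+1 = 0 carry 1
  1+0+1 = 0 carry 1
  0+1+1 = 0 carry 1
  0+1+1 = 0 carry 1
  0+1+1 = 0 carry 1
  final carry 1

0b100000000001111010001100100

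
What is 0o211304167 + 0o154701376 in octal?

0o366205565

Add column by column in base 8, right to left:
  7+6 = 5 carry 1
  6+7+1 = 6 carry 1
  1+3+1 = 5
  4+1 = 5
  0+0 = 0
  3+7 = 2 carry 1
  1+4+1 = 6
  1+5 = 6
  2+1 = 3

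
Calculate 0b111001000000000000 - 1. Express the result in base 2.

0b111000111111111111

The trailing 12 digits are 0, so subtracting 1 borrows through: they become 1 and the next digit up decrements.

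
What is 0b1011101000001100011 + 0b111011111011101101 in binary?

Add column by column in base 2, right to left:
  1+1 = 0 carry 1
  1+0+1 = 0 carry 1
  0+1+1 = 0 carry 1
  0+1+1 = 0 carry 1
  0+0+1 = 1
  1+1 = 0 carry 1
  1+1+1 = 1 carry 1
  0+1+1 = 0 carry 1
  0+0+1 = 1
  0+1 = 1
  0+1 = 1
  0+1 = 1
  1+1 = 0 carry 1
  0+1+1 = 0 carry 1
  1+0+1 = 0 carry 1
  1+1+1 = 1 carry 1
  1+1+1 = 1 carry 1
  0+1+1 = 0 carry 1
  1+0+1 = 0 carry 1
  final carry 1

0b10011000111101010000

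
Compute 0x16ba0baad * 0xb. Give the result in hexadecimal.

0xf9fe8056f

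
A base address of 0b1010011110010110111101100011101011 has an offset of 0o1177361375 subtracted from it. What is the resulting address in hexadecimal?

0b1010011110010110111101100011101011 = 0x29E5BD8EB in hexadecimal.
0o1177361375 = 0x9FDE2FD in hexadecimal.
Subtract column by column in base 16:
  B-D → E (borrow)
  E-F-1 → E (borrow)
  8-2-1 → 5
  D-E → F (borrow)
  B-D-1 → D (borrow)
  5-F-1 → 5 (borrow)
  E-9-1 → 4
  9-0 → 9
  2-0 → 2

0x2945DF5EE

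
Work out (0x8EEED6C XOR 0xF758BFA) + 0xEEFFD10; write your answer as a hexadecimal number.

First 0x8EEED6C XOR 0xF758BFA = 0x79B6696.
Add column by column in base 16, right to left:
  6+0 = 6
  9+1 = A
  6+D = 3 carry 1
  6+F+1 = 6 carry 1
  B+F+1 = B carry 1
  9+E+1 = 8 carry 1
  7+E+1 = 6 carry 1
  final carry 1

0x168B63A6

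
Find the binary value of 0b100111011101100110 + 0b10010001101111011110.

Add column by column in base 2, right to left:
  0+0 = 0
  1+1 = 0 carry 1
  1+1+1 = 1 carry 1
  0+1+1 = 0 carry 1
  0+1+1 = 0 carry 1
  1+0+1 = 0 carry 1
  1+1+1 = 1 carry 1
  0+1+1 = 0 carry 1
  1+1+1 = 1 carry 1
  1+1+1 = 1 carry 1
  1+0+1 = 0 carry 1
  0+1+1 = 0 carry 1
  1+1+1 = 1 carry 1
  1+0+1 = 0 carry 1
  1+0+1 = 0 carry 1
  0+0+1 = 1
  0+1 = 1
  1+0 = 1
  0+0 = 0
  0+1 = 1

0b10111001001101000100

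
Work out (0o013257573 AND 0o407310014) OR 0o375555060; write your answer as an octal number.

0o377755070

0o013257573 AND 0o407310014 = 0o003210010.
Then OR with 0o375555060.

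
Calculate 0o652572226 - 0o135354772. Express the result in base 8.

0o515215234

Subtract column by column in base 8:
  6-2 → 4
  2-7 → 3 (borrow)
  2-7-1 → 2 (borrow)
  2-4-1 → 5 (borrow)
  7-5-1 → 1
  5-3 → 2
  2-5 → 5 (borrow)
  5-3-1 → 1
  6-1 → 5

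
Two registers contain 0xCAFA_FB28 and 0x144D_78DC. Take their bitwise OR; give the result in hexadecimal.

0xDEFFFBFC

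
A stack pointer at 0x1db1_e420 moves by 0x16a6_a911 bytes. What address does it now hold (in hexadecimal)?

0x34588d31

Add column by column in base 16, right to left:
  0+1 = 1
  2+1 = 3
  4+9 = d
  e+a = 8 carry 1
  1+6+1 = 8
  b+a = 5 carry 1
  d+6+1 = 4 carry 1
  1+1+1 = 3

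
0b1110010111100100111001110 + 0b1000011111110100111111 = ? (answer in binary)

0b1111011011100011100001101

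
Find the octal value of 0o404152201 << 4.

0o10103244020

4 bits is not a whole number of base-8 digits; in binary: 100000100001101010010000001 << 4 = 1000001000011010100100000010000.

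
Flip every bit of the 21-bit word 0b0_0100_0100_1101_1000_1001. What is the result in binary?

Invert each bit: 001000100110110001001 → 110111011001001110110.

0b110111011001001110110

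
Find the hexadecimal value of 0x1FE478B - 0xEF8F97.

0x10EB7F4

Subtract column by column in base 16:
  B-7 → 4
  8-9 → F (borrow)
  7-F-1 → 7 (borrow)
  4-8-1 → B (borrow)
  E-F-1 → E (borrow)
  F-E-1 → 0
  1-0 → 1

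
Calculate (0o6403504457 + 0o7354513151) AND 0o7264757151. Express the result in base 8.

0o5260217010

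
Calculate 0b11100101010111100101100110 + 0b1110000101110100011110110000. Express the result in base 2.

0b10001101011001100000100010110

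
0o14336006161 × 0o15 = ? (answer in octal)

0o241506120675

Multiply each base-8 digit by 13, carrying:
  1×13 = 13 → write 5 carry 1
  6×13+1 = 79 → write 7 carry 9
  1×13+9 = 22 → write 6 carry 2
  6×13+2 = 80 → write 0 carry 10
  0×13+10 = 10 → write 2 carry 1
  0×13+1 = 1 → write 1
  6×13 = 78 → write 6 carry 9
  3×13+9 = 48 → write 0 carry 6
  3×13+6 = 45 → write 5 carry 5
  4×13+5 = 57 → write 1 carry 7
  1×13+7 = 20 → write 4 carry 2
  remaining carry: 2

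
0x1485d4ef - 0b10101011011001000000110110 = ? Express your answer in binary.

0x1485d4ef = 0b10100100001011101010011101111 in binary.
Subtract column by column in base 2:
  1-0 → 1
  1-1 → 0
  1-1 → 0
  1-0 → 1
  0-1 → 1 (borrow)
  1-1-1 → 1 (borrow)
  1-0-1 → 0
  1-0 → 1
  0-0 → 0
  0-0 → 0
  1-0 → 1
  0-0 → 0
  1-1 → 0
  0-0 → 0
  1-0 → 1
  1-1 → 0
  1-1 → 0
  0-0 → 0
  1-1 → 0
  0-1 → 1 (borrow)
  0-0-1 → 1 (borrow)
  0-1-1 → 0 (borrow)
  0-0-1 → 1 (borrow)
  1-1-1 → 1 (borrow)
  0-0-1 → 1 (borrow)
  0-1-1 → 0 (borrow)
  1-0-1 → 0
  0-0 → 0
  1-0 → 1

0b10001110110000100010010111001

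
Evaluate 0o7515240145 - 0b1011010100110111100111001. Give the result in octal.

0b1011010100110111100111001 = 0o132467471 in octal.
Subtract column by column in base 8:
  5-1 → 4
  4-7 → 5 (borrow)
  1-4-1 → 4 (borrow)
  0-7-1 → 0 (borrow)
  4-6-1 → 5 (borrow)
  2-4-1 → 5 (borrow)
  5-2-1 → 2
  1-3 → 6 (borrow)
  5-1-1 → 3
  7-0 → 7

0o7362550454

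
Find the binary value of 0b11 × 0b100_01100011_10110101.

Multiply each base-2 digit by 3, carrying:
  1×3 = 3 → write 1 carry 1
  0×3+1 = 1 → write 1
  1×3 = 3 → write 1 carry 1
  0×3+1 = 1 → write 1
  1×3 = 3 → write 1 carry 1
  1×3+1 = 4 → write 0 carry 2
  0×3+2 = 2 → write 0 carry 1
  1×3+1 = 4 → write 0 carry 2
  1×3+2 = 5 → write 1 carry 2
  1×3+2 = 5 → write 1 carry 2
  0×3+2 = 2 → write 0 carry 1
  0×3+1 = 1 → write 1
  0×3 = 0 → write 0
  1×3 = 3 → write 1 carry 1
  1×3+1 = 4 → write 0 carry 2
  0×3+2 = 2 → write 0 carry 1
  0×3+1 = 1 → write 1
  0×3 = 0 → write 0
  1×3 = 3 → write 1 carry 1
  remaining carry: 1

0b11010010101100011111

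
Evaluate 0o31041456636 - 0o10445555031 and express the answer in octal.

0o20373701605

Subtract column by column in base 8:
  6-1 → 5
  3-3 → 0
  6-0 → 6
  6-5 → 1
  5-5 → 0
  4-5 → 7 (borrow)
  1-5-1 → 3 (borrow)
  4-4-1 → 7 (borrow)
  0-4-1 → 3 (borrow)
  1-0-1 → 0
  3-1 → 2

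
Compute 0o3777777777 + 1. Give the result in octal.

The trailing 9 digits are 7 (max in base 8), so adding 1 cascades: they roll to 0 and the next digit up increments.

0o4000000000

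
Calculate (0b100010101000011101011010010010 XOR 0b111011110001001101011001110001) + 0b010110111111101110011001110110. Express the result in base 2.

0b110000011000111110011101011001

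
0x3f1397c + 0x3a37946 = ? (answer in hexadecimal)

0x794b2c2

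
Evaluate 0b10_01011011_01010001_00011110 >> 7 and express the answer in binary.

Right shift by 7: drop the 7 least-significant bits.

0b1001011011010100010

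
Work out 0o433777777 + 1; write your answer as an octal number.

0o434000000

The trailing 6 digits are 7 (max in base 8), so adding 1 cascades: they roll to 0 and the next digit up increments.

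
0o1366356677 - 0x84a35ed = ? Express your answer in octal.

0o343723722

0x84a35ed = 0o1022432755 in octal.
Subtract column by column in base 8:
  7-5 → 2
  7-5 → 2
  6-7 → 7 (borrow)
  6-2-1 → 3
  5-3 → 2
  3-4 → 7 (borrow)
  6-2-1 → 3
  6-2 → 4
  3-0 → 3
  1-1 → 0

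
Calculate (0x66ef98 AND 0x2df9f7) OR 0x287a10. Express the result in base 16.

0x2cfb90

0x66ef98 AND 0x2df9f7 = 0x24e990.
Then OR with 0x287a10.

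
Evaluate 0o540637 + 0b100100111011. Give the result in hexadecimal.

0o540637 = 0x2c19f in hexadecimal.
0b100100111011 = 0x93b in hexadecimal.
Add column by column in base 16, right to left:
  f+b = a carry 1
  9+3+1 = d
  1+9 = a
  c+0 = c
  2+0 = 2

0x2cada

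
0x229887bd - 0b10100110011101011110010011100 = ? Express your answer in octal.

0x229887bd = 0o4246103675 in octal.
0b10100110011101011110010011100 = 0o2463536234 in octal.
Subtract column by column in base 8:
  5-4 → 1
  7-3 → 4
  6-2 → 4
  3-6 → 5 (borrow)
  0-3-1 → 4 (borrow)
  1-5-1 → 3 (borrow)
  6-3-1 → 2
  4-6 → 6 (borrow)
  2-4-1 → 5 (borrow)
  4-2-1 → 1

0o1562345441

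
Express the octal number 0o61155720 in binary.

Each octal digit is 3 bits: 6=110 1=001 1=001 5=101 5=101 7=111 2=010 0=000.

0b110001001101101111010000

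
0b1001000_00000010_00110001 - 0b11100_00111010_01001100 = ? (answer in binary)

0b1010111100011111100101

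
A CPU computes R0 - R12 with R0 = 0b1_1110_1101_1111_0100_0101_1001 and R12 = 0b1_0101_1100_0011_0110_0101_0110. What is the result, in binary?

0b100100011011111000000011

Subtract column by column in base 2:
  1-0 → 1
  0-1 → 1 (borrow)
  0-1-1 → 0 (borrow)
  1-0-1 → 0
  1-1 → 0
  0-0 → 0
  1-1 → 0
  0-0 → 0
  0-0 → 0
  0-1 → 1 (borrow)
  1-1-1 → 1 (borrow)
  0-0-1 → 1 (borrow)
  1-1-1 → 1 (borrow)
  1-1-1 → 1 (borrow)
  1-0-1 → 0
  1-0 → 1
  1-0 → 1
  0-0 → 0
  1-1 → 0
  1-1 → 0
  0-1 → 1 (borrow)
  1-0-1 → 0
  1-1 → 0
  1-0 → 1
  1-1 → 0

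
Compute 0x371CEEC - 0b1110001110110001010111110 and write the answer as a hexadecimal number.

0x1AA6C2E

0b1110001110110001010111110 = 0x1C762BE in hexadecimal.
Subtract column by column in base 16:
  C-E → E (borrow)
  E-B-1 → 2
  E-2 → C
  C-6 → 6
  1-7 → A (borrow)
  7-C-1 → A (borrow)
  3-1-1 → 1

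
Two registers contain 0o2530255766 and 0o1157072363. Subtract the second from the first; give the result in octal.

0o1351163403

Subtract column by column in base 8:
  6-3 → 3
  6-6 → 0
  7-3 → 4
  5-2 → 3
  5-7 → 6 (borrow)
  2-0-1 → 1
  0-7 → 1 (borrow)
  3-5-1 → 5 (borrow)
  5-1-1 → 3
  2-1 → 1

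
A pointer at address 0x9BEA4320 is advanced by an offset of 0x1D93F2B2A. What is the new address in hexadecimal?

Add column by column in base 16, right to left:
  0+A = A
  2+2 = 4
  3+B = E
  4+2 = 6
  A+F = 9 carry 1
  E+3+1 = 2 carry 1
  B+9+1 = 5 carry 1
  9+D+1 = 7 carry 1
  0+1+1 = 2

0x275296E4A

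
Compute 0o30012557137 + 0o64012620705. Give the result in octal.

Add column by column in base 8, right to left:
  7+5 = 4 carry 1
  3+0+1 = 4
  1+7 = 0 carry 1
  7+0+1 = 0 carry 1
  5+2+1 = 0 carry 1
  5+6+1 = 4 carry 1
  2+2+1 = 5
  1+1 = 2
  0+0 = 0
  0+4 = 4
  3+6 = 1 carry 1
  final carry 1

0o114025400044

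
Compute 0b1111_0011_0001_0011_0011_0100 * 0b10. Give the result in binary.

0b1111001100010011001101000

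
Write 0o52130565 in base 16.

0xA8B175

Each octal digit is 3 bits: 5=101 2=010 1=001 3=011 0=000 5=101 6=110 5=101.
Group the bits into nibbles: 1010 1000 1011 0001 0111 0101 → A8B175.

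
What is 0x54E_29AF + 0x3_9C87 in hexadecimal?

0x551C636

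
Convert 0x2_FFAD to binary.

0b101111111110101101

Expand each hex digit to 4 bits: 2=0010 F=1111 F=1111 A=1010 D=1101.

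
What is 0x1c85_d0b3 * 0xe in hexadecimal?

0x18f5169ca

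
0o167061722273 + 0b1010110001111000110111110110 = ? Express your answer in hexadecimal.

0o167061722273 = 0x3B8C7A4BB in hexadecimal.
0b1010110001111000110111110110 = 0xAC78DF6 in hexadecimal.
Add column by column in base 16, right to left:
  B+6 = 1 carry 1
  B+F+1 = B carry 1
  4+D+1 = 2 carry 1
  A+8+1 = 3 carry 1
  7+7+1 = F
  C+C = 8 carry 1
  8+A+1 = 3 carry 1
  B+0+1 = C
  3+0 = 3

0x3C38F32B1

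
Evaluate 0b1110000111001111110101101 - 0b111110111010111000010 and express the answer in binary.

Subtract column by column in base 2:
  1-0 → 1
  0-1 → 1 (borrow)
  1-0-1 → 0
  1-0 → 1
  0-0 → 0
  1-0 → 1
  0-1 → 1 (borrow)
  1-1-1 → 1 (borrow)
  1-1-1 → 1 (borrow)
  1-0-1 → 0
  1-1 → 0
  1-0 → 1
  1-1 → 0
  0-1 → 1 (borrow)
  0-1-1 → 0 (borrow)
  1-0-1 → 0
  1-1 → 0
  1-1 → 0
  0-1 → 1 (borrow)
  0-1-1 → 0 (borrow)
  0-1-1 → 0 (borrow)
  0-0-1 → 1 (borrow)
  1-0-1 → 0
  1-0 → 1
  1-0 → 1

0b1101001000010100111101011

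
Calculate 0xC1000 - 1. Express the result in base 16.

The trailing 3 digits are 0, so subtracting 1 borrows through: they become F and the next digit up decrements.

0xC0FFF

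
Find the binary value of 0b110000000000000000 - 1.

0b101111111111111111

The trailing 16 digits are 0, so subtracting 1 borrows through: they become 1 and the next digit up decrements.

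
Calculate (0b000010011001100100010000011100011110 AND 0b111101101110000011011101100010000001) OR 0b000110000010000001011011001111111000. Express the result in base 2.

0b110001010000001011011001111111000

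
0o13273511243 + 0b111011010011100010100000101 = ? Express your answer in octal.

0o14226053650

0b111011010011100010100000101 = 0o732342405 in octal.
Add column by column in base 8, right to left:
  3+5 = 0 carry 1
  4+0+1 = 5
  2+4 = 6
  1+2 = 3
  1+4 = 5
  5+3 = 0 carry 1
  3+2+1 = 6
  7+3 = 2 carry 1
  2+7+1 = 2 carry 1
  3+0+1 = 4
  1+0 = 1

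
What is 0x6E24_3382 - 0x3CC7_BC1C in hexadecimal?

Subtract column by column in base 16:
  2-C → 6 (borrow)
  8-1-1 → 6
  3-C → 7 (borrow)
  3-B-1 → 7 (borrow)
  4-7-1 → C (borrow)
  2-C-1 → 5 (borrow)
  E-C-1 → 1
  6-3 → 3

0x315C7766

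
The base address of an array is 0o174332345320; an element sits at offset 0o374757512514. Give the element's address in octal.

0o571312060034

Add column by column in base 8, right to left:
  0+4 = 4
  2+1 = 3
  3+5 = 0 carry 1
  5+2+1 = 0 carry 1
  4+1+1 = 6
  3+5 = 0 carry 1
  2+7+1 = 2 carry 1
  3+5+1 = 1 carry 1
  3+7+1 = 3 carry 1
  4+4+1 = 1 carry 1
  7+7+1 = 7 carry 1
  1+3+1 = 5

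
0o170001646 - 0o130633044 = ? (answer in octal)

Subtract column by column in base 8:
  6-4 → 2
  4-4 → 0
  6-0 → 6
  1-3 → 6 (borrow)
  0-3-1 → 4 (borrow)
  0-6-1 → 1 (borrow)
  0-0-1 → 7 (borrow)
  7-3-1 → 3
  1-1 → 0

0o37146602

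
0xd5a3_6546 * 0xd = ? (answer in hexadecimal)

Multiply each base-16 digit by 13, carrying:
  6×13 = 78 → write e carry 4
  4×13+4 = 56 → write 8 carry 3
  5×13+3 = 68 → write 4 carry 4
  6×13+4 = 82 → write 2 carry 5
  3×13+5 = 44 → write c carry 2
  a×13+2 = 132 → write 4 carry 8
  5×13+8 = 73 → write 9 carry 4
  d×13+4 = 173 → write d carry 10
  remaining carry: a

0xad94c248e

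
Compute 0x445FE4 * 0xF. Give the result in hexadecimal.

0x4019E5C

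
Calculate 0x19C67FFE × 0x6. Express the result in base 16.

0x9AA6FFF4

Multiply each base-16 digit by 6, carrying:
  E×6 = 84 → write 4 carry 5
  F×6+5 = 95 → write F carry 5
  F×6+5 = 95 → write F carry 5
  7×6+5 = 47 → write F carry 2
  6×6+2 = 38 → write 6 carry 2
  C×6+2 = 74 → write A carry 4
  9×6+4 = 58 → write A carry 3
  1×6+3 = 9 → write 9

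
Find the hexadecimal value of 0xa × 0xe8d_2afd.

Multiply each base-16 digit by 10, carrying:
  d×10 = 130 → write 2 carry 8
  f×10+8 = 158 → write e carry 9
  a×10+9 = 109 → write d carry 6
  2×10+6 = 26 → write a carry 1
  d×10+1 = 131 → write 3 carry 8
  8×10+8 = 88 → write 8 carry 5
  e×10+5 = 145 → write 1 carry 9
  remaining carry: 9

0x9183ade2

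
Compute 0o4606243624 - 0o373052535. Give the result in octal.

Subtract column by column in base 8:
  4-5 → 7 (borrow)
  2-3-1 → 6 (borrow)
  6-5-1 → 0
  3-2 → 1
  4-5 → 7 (borrow)
  2-0-1 → 1
  6-3 → 3
  0-7 → 1 (borrow)
  6-3-1 → 2
  4-0 → 4

0o4213171067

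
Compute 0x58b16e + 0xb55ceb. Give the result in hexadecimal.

0x10e0e59

Add column by column in base 16, right to left:
  e+b = 9 carry 1
  6+e+1 = 5 carry 1
  1+c+1 = e
  b+5 = 0 carry 1
  8+5+1 = e
  5+b = 0 carry 1
  final carry 1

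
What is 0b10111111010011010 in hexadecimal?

Group the bits into nibbles: 0001 0111 1110 1001 1010 → 17E9A.

0x17E9A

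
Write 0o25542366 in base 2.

Each octal digit is 3 bits: 2=010 5=101 5=101 4=100 2=010 3=011 6=110 6=110.

0b10101101100010011110110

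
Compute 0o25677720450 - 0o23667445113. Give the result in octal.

Subtract column by column in base 8:
  0-3 → 5 (borrow)
  5-1-1 → 3
  4-1 → 3
  0-5 → 3 (borrow)
  2-4-1 → 5 (borrow)
  7-4-1 → 2
  7-7 → 0
  7-6 → 1
  6-6 → 0
  5-3 → 2
  2-2 → 0

0o2010253335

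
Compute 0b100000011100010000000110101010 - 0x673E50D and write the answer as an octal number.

0o3177216235

0b100000011100010000000110101010 = 0o4034200652 in octal.
0x673E50D = 0o634762415 in octal.
Subtract column by column in base 8:
  2-5 → 5 (borrow)
  5-1-1 → 3
  6-4 → 2
  0-2 → 6 (borrow)
  0-6-1 → 1 (borrow)
  2-7-1 → 2 (borrow)
  4-4-1 → 7 (borrow)
  3-3-1 → 7 (borrow)
  0-6-1 → 1 (borrow)
  4-0-1 → 3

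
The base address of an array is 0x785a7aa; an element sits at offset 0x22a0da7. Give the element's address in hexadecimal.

0x9afb551

Add column by column in base 16, right to left:
  a+7 = 1 carry 1
  a+a+1 = 5 carry 1
  7+d+1 = 5 carry 1
  a+0+1 = b
  5+a = f
  8+2 = a
  7+2 = 9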